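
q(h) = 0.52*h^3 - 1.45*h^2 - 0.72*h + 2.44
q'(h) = 1.56*h^2 - 2.9*h - 0.72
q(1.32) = 0.16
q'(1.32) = -1.83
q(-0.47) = 2.40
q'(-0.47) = 0.99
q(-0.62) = 2.21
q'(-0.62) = 1.68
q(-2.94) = -21.19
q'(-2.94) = 21.29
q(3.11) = 1.82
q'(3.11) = 5.35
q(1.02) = 0.75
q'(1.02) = -2.05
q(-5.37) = -116.03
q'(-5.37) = 59.84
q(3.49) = 4.37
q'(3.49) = 8.16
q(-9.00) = -487.61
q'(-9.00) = 151.74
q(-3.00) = -22.49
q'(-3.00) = 22.02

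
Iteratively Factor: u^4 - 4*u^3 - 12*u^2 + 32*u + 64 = (u + 2)*(u^3 - 6*u^2 + 32) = (u - 4)*(u + 2)*(u^2 - 2*u - 8) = (u - 4)*(u + 2)^2*(u - 4)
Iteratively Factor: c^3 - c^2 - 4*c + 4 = (c + 2)*(c^2 - 3*c + 2) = (c - 2)*(c + 2)*(c - 1)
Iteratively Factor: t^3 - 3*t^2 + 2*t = (t - 2)*(t^2 - t) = (t - 2)*(t - 1)*(t)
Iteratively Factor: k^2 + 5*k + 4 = (k + 4)*(k + 1)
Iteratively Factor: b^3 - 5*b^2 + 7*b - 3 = (b - 3)*(b^2 - 2*b + 1) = (b - 3)*(b - 1)*(b - 1)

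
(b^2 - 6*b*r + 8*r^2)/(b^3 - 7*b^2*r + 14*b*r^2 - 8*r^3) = 1/(b - r)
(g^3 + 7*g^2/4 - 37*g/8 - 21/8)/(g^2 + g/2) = g + 5/4 - 21/(4*g)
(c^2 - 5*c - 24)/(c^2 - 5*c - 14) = (-c^2 + 5*c + 24)/(-c^2 + 5*c + 14)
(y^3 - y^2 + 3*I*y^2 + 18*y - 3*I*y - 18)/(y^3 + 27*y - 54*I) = (y - 1)/(y - 3*I)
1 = 1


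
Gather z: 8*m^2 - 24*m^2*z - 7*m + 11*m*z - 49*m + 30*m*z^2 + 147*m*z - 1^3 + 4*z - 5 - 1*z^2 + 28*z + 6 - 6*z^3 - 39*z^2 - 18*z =8*m^2 - 56*m - 6*z^3 + z^2*(30*m - 40) + z*(-24*m^2 + 158*m + 14)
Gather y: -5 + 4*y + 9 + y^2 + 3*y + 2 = y^2 + 7*y + 6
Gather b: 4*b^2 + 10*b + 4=4*b^2 + 10*b + 4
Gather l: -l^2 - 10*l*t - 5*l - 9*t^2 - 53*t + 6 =-l^2 + l*(-10*t - 5) - 9*t^2 - 53*t + 6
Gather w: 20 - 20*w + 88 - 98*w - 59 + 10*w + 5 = 54 - 108*w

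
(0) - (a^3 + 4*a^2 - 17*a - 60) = -a^3 - 4*a^2 + 17*a + 60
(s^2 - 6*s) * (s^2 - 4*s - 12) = s^4 - 10*s^3 + 12*s^2 + 72*s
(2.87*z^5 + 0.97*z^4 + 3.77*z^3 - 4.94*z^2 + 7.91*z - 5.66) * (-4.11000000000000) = -11.7957*z^5 - 3.9867*z^4 - 15.4947*z^3 + 20.3034*z^2 - 32.5101*z + 23.2626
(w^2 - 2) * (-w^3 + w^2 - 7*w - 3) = -w^5 + w^4 - 5*w^3 - 5*w^2 + 14*w + 6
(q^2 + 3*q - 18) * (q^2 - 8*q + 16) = q^4 - 5*q^3 - 26*q^2 + 192*q - 288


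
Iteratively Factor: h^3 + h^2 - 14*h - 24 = (h - 4)*(h^2 + 5*h + 6) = (h - 4)*(h + 2)*(h + 3)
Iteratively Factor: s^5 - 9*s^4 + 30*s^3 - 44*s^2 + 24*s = (s - 2)*(s^4 - 7*s^3 + 16*s^2 - 12*s) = (s - 3)*(s - 2)*(s^3 - 4*s^2 + 4*s) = (s - 3)*(s - 2)^2*(s^2 - 2*s) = s*(s - 3)*(s - 2)^2*(s - 2)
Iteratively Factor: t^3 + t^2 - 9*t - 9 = (t + 3)*(t^2 - 2*t - 3) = (t + 1)*(t + 3)*(t - 3)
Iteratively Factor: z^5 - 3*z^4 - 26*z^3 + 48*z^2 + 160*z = (z - 4)*(z^4 + z^3 - 22*z^2 - 40*z) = (z - 5)*(z - 4)*(z^3 + 6*z^2 + 8*z) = z*(z - 5)*(z - 4)*(z^2 + 6*z + 8) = z*(z - 5)*(z - 4)*(z + 2)*(z + 4)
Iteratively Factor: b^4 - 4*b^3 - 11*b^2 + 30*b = (b - 2)*(b^3 - 2*b^2 - 15*b) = (b - 2)*(b + 3)*(b^2 - 5*b) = b*(b - 2)*(b + 3)*(b - 5)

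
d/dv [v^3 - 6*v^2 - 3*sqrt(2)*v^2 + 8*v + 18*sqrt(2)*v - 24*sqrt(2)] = 3*v^2 - 12*v - 6*sqrt(2)*v + 8 + 18*sqrt(2)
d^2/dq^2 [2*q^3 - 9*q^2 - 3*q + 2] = 12*q - 18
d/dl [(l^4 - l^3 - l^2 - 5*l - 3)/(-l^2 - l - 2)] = (-2*l^5 - 2*l^4 - 6*l^3 + 2*l^2 - 2*l + 7)/(l^4 + 2*l^3 + 5*l^2 + 4*l + 4)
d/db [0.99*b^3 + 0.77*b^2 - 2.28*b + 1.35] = 2.97*b^2 + 1.54*b - 2.28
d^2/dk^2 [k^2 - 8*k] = 2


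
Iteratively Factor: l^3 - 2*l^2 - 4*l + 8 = (l + 2)*(l^2 - 4*l + 4) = (l - 2)*(l + 2)*(l - 2)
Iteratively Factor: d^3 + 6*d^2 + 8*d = (d + 2)*(d^2 + 4*d) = d*(d + 2)*(d + 4)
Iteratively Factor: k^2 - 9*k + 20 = (k - 5)*(k - 4)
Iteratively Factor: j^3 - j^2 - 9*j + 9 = (j - 3)*(j^2 + 2*j - 3) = (j - 3)*(j + 3)*(j - 1)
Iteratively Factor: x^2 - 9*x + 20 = (x - 5)*(x - 4)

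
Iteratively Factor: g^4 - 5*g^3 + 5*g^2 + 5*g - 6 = (g - 1)*(g^3 - 4*g^2 + g + 6) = (g - 1)*(g + 1)*(g^2 - 5*g + 6) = (g - 3)*(g - 1)*(g + 1)*(g - 2)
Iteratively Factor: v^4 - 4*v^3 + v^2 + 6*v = (v - 2)*(v^3 - 2*v^2 - 3*v) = v*(v - 2)*(v^2 - 2*v - 3) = v*(v - 3)*(v - 2)*(v + 1)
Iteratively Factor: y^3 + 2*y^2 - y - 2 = (y - 1)*(y^2 + 3*y + 2) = (y - 1)*(y + 2)*(y + 1)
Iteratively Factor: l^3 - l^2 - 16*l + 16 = (l + 4)*(l^2 - 5*l + 4) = (l - 4)*(l + 4)*(l - 1)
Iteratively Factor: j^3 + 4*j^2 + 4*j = (j + 2)*(j^2 + 2*j) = (j + 2)^2*(j)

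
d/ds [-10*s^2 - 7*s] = -20*s - 7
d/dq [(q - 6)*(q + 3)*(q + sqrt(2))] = 3*q^2 - 6*q + 2*sqrt(2)*q - 18 - 3*sqrt(2)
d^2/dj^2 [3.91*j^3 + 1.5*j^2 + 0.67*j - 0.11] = 23.46*j + 3.0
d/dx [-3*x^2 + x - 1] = 1 - 6*x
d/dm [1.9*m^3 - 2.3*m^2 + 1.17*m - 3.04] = 5.7*m^2 - 4.6*m + 1.17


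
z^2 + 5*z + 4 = (z + 1)*(z + 4)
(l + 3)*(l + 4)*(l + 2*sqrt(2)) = l^3 + 2*sqrt(2)*l^2 + 7*l^2 + 12*l + 14*sqrt(2)*l + 24*sqrt(2)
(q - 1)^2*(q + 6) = q^3 + 4*q^2 - 11*q + 6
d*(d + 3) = d^2 + 3*d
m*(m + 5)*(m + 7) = m^3 + 12*m^2 + 35*m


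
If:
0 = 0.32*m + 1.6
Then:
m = -5.00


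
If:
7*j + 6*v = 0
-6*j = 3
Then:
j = -1/2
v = 7/12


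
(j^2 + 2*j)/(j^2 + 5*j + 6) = j/(j + 3)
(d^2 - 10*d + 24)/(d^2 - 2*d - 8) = (d - 6)/(d + 2)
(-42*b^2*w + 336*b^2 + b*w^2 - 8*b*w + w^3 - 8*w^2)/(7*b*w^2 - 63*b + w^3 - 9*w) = (-6*b*w + 48*b + w^2 - 8*w)/(w^2 - 9)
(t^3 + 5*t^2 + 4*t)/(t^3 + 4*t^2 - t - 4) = t/(t - 1)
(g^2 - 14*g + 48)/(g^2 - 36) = (g - 8)/(g + 6)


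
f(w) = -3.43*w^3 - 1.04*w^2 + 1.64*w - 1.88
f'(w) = -10.29*w^2 - 2.08*w + 1.64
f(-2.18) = 25.14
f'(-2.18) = -42.73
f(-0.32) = -2.40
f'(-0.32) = 1.25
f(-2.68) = 52.28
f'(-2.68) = -66.69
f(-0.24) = -2.29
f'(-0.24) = 1.55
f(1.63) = -16.82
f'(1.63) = -29.09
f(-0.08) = -2.02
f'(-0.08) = 1.74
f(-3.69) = 150.24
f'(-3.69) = -130.79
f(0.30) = -1.57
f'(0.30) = 0.09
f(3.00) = -98.93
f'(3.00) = -97.21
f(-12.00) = 5755.72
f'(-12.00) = -1455.16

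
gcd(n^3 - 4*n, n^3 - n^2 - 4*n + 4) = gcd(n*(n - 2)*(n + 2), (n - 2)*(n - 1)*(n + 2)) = n^2 - 4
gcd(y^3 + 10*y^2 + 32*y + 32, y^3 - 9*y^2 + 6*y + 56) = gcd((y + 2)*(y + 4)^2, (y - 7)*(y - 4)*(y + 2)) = y + 2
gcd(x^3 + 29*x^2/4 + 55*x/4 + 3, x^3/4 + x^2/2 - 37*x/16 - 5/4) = x + 4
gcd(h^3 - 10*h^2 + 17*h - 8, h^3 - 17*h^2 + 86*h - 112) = h - 8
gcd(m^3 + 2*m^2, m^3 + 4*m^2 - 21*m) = m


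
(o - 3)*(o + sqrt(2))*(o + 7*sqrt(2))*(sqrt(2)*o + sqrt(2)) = sqrt(2)*o^4 - 2*sqrt(2)*o^3 + 16*o^3 - 32*o^2 + 11*sqrt(2)*o^2 - 48*o - 28*sqrt(2)*o - 42*sqrt(2)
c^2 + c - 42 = (c - 6)*(c + 7)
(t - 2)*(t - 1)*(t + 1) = t^3 - 2*t^2 - t + 2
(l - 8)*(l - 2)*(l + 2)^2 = l^4 - 6*l^3 - 20*l^2 + 24*l + 64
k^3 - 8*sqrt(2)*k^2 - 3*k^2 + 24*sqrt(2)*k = k*(k - 3)*(k - 8*sqrt(2))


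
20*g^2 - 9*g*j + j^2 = (-5*g + j)*(-4*g + j)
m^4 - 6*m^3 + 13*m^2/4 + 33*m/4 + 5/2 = (m - 5)*(m - 2)*(m + 1/2)^2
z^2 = z^2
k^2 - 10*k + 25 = (k - 5)^2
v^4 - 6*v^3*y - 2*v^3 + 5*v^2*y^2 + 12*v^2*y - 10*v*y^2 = v*(v - 2)*(v - 5*y)*(v - y)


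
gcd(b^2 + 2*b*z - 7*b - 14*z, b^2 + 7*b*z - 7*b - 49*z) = b - 7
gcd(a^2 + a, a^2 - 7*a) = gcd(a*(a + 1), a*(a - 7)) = a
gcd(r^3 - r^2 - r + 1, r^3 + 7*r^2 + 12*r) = 1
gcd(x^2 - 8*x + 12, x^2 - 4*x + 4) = x - 2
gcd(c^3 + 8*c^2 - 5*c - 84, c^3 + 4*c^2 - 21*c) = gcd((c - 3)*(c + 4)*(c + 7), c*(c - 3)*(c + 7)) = c^2 + 4*c - 21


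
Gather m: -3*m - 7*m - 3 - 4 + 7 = -10*m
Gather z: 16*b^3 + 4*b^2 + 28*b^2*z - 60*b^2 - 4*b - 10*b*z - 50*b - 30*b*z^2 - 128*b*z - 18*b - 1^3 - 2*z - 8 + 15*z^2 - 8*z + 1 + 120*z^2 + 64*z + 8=16*b^3 - 56*b^2 - 72*b + z^2*(135 - 30*b) + z*(28*b^2 - 138*b + 54)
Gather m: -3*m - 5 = -3*m - 5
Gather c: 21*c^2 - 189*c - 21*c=21*c^2 - 210*c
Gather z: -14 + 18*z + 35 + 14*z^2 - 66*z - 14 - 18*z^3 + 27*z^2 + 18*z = -18*z^3 + 41*z^2 - 30*z + 7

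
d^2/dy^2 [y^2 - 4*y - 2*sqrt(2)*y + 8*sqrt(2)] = 2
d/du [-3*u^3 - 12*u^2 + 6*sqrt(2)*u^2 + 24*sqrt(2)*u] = -9*u^2 - 24*u + 12*sqrt(2)*u + 24*sqrt(2)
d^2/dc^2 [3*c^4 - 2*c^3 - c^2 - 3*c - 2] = 36*c^2 - 12*c - 2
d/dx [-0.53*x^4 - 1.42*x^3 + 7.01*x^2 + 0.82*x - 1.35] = -2.12*x^3 - 4.26*x^2 + 14.02*x + 0.82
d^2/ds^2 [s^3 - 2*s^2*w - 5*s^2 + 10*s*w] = 6*s - 4*w - 10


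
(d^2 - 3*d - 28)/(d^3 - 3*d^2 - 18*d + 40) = (d - 7)/(d^2 - 7*d + 10)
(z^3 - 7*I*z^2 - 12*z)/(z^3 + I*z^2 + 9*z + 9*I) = z*(z - 4*I)/(z^2 + 4*I*z - 3)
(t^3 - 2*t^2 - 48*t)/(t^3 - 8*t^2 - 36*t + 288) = t/(t - 6)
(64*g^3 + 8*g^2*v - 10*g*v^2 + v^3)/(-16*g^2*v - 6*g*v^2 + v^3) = (-4*g + v)/v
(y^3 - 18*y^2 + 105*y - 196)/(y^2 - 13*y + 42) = (y^2 - 11*y + 28)/(y - 6)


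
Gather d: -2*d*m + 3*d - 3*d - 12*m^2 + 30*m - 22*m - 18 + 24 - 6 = -2*d*m - 12*m^2 + 8*m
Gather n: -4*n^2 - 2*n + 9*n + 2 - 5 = -4*n^2 + 7*n - 3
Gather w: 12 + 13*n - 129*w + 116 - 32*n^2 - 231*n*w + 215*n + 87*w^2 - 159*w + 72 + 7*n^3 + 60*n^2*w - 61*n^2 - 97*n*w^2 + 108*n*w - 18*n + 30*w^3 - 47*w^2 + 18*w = 7*n^3 - 93*n^2 + 210*n + 30*w^3 + w^2*(40 - 97*n) + w*(60*n^2 - 123*n - 270) + 200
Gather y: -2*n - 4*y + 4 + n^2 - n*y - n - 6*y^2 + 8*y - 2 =n^2 - 3*n - 6*y^2 + y*(4 - n) + 2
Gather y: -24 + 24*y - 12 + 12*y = 36*y - 36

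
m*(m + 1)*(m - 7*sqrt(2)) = m^3 - 7*sqrt(2)*m^2 + m^2 - 7*sqrt(2)*m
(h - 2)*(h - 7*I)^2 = h^3 - 2*h^2 - 14*I*h^2 - 49*h + 28*I*h + 98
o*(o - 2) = o^2 - 2*o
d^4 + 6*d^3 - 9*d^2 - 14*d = d*(d - 2)*(d + 1)*(d + 7)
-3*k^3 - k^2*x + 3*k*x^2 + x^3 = (-k + x)*(k + x)*(3*k + x)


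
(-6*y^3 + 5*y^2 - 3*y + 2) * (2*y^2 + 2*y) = -12*y^5 - 2*y^4 + 4*y^3 - 2*y^2 + 4*y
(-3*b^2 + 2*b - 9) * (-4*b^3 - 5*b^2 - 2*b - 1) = 12*b^5 + 7*b^4 + 32*b^3 + 44*b^2 + 16*b + 9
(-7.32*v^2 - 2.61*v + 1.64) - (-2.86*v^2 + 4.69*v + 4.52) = -4.46*v^2 - 7.3*v - 2.88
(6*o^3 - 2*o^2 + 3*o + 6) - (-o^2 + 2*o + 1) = 6*o^3 - o^2 + o + 5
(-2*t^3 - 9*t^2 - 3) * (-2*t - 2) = 4*t^4 + 22*t^3 + 18*t^2 + 6*t + 6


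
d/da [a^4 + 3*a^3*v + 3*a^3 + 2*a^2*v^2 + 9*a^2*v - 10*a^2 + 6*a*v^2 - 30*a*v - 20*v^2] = 4*a^3 + 9*a^2*v + 9*a^2 + 4*a*v^2 + 18*a*v - 20*a + 6*v^2 - 30*v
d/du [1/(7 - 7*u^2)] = 2*u/(7*(u^2 - 1)^2)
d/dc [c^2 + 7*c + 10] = 2*c + 7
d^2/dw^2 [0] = 0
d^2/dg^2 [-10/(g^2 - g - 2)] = 20*(-g^2 + g + (2*g - 1)^2 + 2)/(-g^2 + g + 2)^3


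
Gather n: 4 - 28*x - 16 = -28*x - 12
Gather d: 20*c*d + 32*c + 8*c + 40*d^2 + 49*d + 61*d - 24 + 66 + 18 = 40*c + 40*d^2 + d*(20*c + 110) + 60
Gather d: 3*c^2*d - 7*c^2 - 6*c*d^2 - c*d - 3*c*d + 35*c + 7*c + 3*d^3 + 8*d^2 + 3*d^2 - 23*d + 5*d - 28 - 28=-7*c^2 + 42*c + 3*d^3 + d^2*(11 - 6*c) + d*(3*c^2 - 4*c - 18) - 56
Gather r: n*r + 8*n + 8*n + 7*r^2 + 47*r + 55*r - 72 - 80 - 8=16*n + 7*r^2 + r*(n + 102) - 160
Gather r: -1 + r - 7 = r - 8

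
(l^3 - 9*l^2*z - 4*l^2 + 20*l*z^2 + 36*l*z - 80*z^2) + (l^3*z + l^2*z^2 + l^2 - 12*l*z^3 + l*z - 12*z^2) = l^3*z + l^3 + l^2*z^2 - 9*l^2*z - 3*l^2 - 12*l*z^3 + 20*l*z^2 + 37*l*z - 92*z^2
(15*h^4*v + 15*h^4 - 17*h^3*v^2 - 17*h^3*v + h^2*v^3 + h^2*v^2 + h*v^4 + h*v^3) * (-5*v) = -75*h^4*v^2 - 75*h^4*v + 85*h^3*v^3 + 85*h^3*v^2 - 5*h^2*v^4 - 5*h^2*v^3 - 5*h*v^5 - 5*h*v^4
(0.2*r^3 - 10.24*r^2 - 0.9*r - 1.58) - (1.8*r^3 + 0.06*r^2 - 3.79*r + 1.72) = -1.6*r^3 - 10.3*r^2 + 2.89*r - 3.3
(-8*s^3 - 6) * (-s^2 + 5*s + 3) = 8*s^5 - 40*s^4 - 24*s^3 + 6*s^2 - 30*s - 18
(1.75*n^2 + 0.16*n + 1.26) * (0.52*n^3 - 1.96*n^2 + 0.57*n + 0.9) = 0.91*n^5 - 3.3468*n^4 + 1.3391*n^3 - 0.8034*n^2 + 0.8622*n + 1.134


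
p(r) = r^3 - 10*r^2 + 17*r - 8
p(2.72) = -15.62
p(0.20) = -4.99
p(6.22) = -48.50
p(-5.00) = -468.00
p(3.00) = -20.00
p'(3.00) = -16.00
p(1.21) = -0.30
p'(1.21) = -2.81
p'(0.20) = 13.12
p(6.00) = -50.00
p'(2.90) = -15.77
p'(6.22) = 8.67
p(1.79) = -3.88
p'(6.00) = 5.00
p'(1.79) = -9.19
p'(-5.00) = 192.00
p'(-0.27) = 22.62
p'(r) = 3*r^2 - 20*r + 17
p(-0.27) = -13.34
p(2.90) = -18.41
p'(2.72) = -15.20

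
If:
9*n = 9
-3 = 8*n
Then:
No Solution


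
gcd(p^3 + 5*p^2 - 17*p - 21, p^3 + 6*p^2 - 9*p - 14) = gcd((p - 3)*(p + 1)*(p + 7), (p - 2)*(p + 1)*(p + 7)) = p^2 + 8*p + 7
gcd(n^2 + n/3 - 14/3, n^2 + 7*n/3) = n + 7/3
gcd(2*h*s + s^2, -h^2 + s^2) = 1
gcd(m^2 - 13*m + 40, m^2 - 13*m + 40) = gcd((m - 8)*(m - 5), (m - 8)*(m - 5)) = m^2 - 13*m + 40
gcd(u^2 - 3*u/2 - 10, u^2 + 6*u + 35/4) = u + 5/2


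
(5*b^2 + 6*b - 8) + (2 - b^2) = 4*b^2 + 6*b - 6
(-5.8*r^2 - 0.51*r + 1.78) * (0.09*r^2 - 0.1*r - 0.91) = -0.522*r^4 + 0.5341*r^3 + 5.4892*r^2 + 0.2861*r - 1.6198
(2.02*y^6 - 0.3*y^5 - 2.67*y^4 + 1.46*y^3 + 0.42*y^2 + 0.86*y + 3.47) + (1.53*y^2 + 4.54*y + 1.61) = 2.02*y^6 - 0.3*y^5 - 2.67*y^4 + 1.46*y^3 + 1.95*y^2 + 5.4*y + 5.08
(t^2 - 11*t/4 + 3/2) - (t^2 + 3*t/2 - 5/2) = 4 - 17*t/4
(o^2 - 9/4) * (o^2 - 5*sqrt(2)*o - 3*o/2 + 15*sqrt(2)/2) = o^4 - 5*sqrt(2)*o^3 - 3*o^3/2 - 9*o^2/4 + 15*sqrt(2)*o^2/2 + 27*o/8 + 45*sqrt(2)*o/4 - 135*sqrt(2)/8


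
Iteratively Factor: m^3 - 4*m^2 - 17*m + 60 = (m + 4)*(m^2 - 8*m + 15) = (m - 3)*(m + 4)*(m - 5)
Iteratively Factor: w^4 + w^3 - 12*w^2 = (w)*(w^3 + w^2 - 12*w) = w*(w + 4)*(w^2 - 3*w) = w*(w - 3)*(w + 4)*(w)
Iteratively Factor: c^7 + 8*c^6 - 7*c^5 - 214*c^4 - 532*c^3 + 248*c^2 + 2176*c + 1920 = (c + 4)*(c^6 + 4*c^5 - 23*c^4 - 122*c^3 - 44*c^2 + 424*c + 480) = (c - 5)*(c + 4)*(c^5 + 9*c^4 + 22*c^3 - 12*c^2 - 104*c - 96) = (c - 5)*(c + 4)^2*(c^4 + 5*c^3 + 2*c^2 - 20*c - 24) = (c - 5)*(c - 2)*(c + 4)^2*(c^3 + 7*c^2 + 16*c + 12) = (c - 5)*(c - 2)*(c + 2)*(c + 4)^2*(c^2 + 5*c + 6) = (c - 5)*(c - 2)*(c + 2)^2*(c + 4)^2*(c + 3)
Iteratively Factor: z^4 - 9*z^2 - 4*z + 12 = (z + 2)*(z^3 - 2*z^2 - 5*z + 6) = (z - 3)*(z + 2)*(z^2 + z - 2) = (z - 3)*(z - 1)*(z + 2)*(z + 2)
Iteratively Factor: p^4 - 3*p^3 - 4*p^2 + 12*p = (p)*(p^3 - 3*p^2 - 4*p + 12) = p*(p - 2)*(p^2 - p - 6) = p*(p - 2)*(p + 2)*(p - 3)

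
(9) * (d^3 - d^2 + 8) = 9*d^3 - 9*d^2 + 72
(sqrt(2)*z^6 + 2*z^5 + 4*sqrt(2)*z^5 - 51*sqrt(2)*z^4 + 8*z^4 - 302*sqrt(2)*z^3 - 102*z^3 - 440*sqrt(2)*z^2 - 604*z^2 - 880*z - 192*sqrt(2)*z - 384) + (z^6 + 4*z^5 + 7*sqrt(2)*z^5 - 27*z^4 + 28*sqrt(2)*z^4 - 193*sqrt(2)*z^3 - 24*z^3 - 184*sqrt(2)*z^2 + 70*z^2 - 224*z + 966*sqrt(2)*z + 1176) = z^6 + sqrt(2)*z^6 + 6*z^5 + 11*sqrt(2)*z^5 - 23*sqrt(2)*z^4 - 19*z^4 - 495*sqrt(2)*z^3 - 126*z^3 - 624*sqrt(2)*z^2 - 534*z^2 - 1104*z + 774*sqrt(2)*z + 792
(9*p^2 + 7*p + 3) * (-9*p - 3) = -81*p^3 - 90*p^2 - 48*p - 9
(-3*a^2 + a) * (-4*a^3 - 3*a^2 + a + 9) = 12*a^5 + 5*a^4 - 6*a^3 - 26*a^2 + 9*a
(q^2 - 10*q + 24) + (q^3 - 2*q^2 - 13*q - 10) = q^3 - q^2 - 23*q + 14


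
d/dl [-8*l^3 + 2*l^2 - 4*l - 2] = -24*l^2 + 4*l - 4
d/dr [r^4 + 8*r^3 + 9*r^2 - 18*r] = 4*r^3 + 24*r^2 + 18*r - 18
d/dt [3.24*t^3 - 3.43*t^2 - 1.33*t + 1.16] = 9.72*t^2 - 6.86*t - 1.33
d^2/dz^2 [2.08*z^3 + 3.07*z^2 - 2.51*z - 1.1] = 12.48*z + 6.14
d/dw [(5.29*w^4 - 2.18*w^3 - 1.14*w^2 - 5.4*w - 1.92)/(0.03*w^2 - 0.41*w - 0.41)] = (0.3174*w^5 - 6.5721*w^4 - 6.888*w^3 + 3.3108*w^2 + 1.05*w + 1.4268)/(0.0009*w^4 - 0.0246*w^3 + 0.1435*w^2 + 0.3362*w + 0.1681)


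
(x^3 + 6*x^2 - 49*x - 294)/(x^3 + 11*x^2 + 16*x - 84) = (x - 7)/(x - 2)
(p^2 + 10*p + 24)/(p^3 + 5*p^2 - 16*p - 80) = (p + 6)/(p^2 + p - 20)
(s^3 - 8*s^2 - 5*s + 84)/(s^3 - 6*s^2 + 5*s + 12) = (s^2 - 4*s - 21)/(s^2 - 2*s - 3)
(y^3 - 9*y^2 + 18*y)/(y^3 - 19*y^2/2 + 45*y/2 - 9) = 2*y/(2*y - 1)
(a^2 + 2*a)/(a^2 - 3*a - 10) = a/(a - 5)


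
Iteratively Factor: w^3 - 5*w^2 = (w)*(w^2 - 5*w) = w^2*(w - 5)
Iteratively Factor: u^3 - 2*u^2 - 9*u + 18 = (u + 3)*(u^2 - 5*u + 6) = (u - 3)*(u + 3)*(u - 2)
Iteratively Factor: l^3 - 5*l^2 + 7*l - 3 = (l - 1)*(l^2 - 4*l + 3) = (l - 1)^2*(l - 3)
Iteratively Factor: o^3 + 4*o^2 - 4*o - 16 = (o + 4)*(o^2 - 4) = (o - 2)*(o + 4)*(o + 2)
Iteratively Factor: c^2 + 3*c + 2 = (c + 2)*(c + 1)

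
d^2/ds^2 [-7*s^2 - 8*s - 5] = -14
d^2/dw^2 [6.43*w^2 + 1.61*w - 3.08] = 12.8600000000000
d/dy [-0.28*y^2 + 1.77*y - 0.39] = 1.77 - 0.56*y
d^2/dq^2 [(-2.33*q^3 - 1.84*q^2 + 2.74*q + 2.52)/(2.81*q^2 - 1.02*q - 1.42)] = (7.105427357601e-15*q^4 + 9.28041600000006*q^3 + 55.088592*q^2 - 5.92732800000001*q + 9.99664)/(22.188041*q^6 - 24.162066*q^5 - 24.866814*q^4 + 23.358816*q^3 + 12.566148*q^2 - 6.170184*q - 2.863288)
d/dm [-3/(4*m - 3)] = 12/(4*m - 3)^2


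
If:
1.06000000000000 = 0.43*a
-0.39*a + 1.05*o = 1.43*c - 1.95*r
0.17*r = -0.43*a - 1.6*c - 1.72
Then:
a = 2.47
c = -0.10625*r - 1.7375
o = -2.00184523809524*r - 1.45069490586932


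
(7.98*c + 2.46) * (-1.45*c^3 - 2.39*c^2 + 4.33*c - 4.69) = -11.571*c^4 - 22.6392*c^3 + 28.674*c^2 - 26.7744*c - 11.5374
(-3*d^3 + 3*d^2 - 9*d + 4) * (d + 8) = -3*d^4 - 21*d^3 + 15*d^2 - 68*d + 32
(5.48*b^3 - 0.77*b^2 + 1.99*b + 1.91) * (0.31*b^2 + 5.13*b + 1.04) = 1.6988*b^5 + 27.8737*b^4 + 2.366*b^3 + 10.0*b^2 + 11.8679*b + 1.9864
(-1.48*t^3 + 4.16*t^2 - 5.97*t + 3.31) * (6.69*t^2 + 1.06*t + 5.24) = -9.9012*t^5 + 26.2616*t^4 - 43.2849*t^3 + 37.6141*t^2 - 27.7742*t + 17.3444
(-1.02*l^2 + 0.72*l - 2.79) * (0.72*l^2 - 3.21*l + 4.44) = -0.7344*l^4 + 3.7926*l^3 - 8.8488*l^2 + 12.1527*l - 12.3876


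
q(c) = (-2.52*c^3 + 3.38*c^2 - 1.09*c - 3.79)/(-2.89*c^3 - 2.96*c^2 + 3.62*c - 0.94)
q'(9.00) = 0.02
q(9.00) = 0.68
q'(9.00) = 0.02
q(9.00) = 0.68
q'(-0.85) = 2.67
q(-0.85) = -0.26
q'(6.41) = 0.03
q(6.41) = 0.62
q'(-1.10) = 3.88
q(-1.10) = -1.04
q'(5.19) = 0.04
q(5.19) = 0.58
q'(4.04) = 0.05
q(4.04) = 0.53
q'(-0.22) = 6.02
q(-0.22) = 1.82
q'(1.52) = -0.40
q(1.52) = 0.52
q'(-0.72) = 2.53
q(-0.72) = 0.08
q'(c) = (-7.56*c^2 + 6.76*c - 1.09)/(-2.89*c^3 - 2.96*c^2 + 3.62*c - 0.94) + (8.67*c^2 + 5.92*c - 3.62)*(-2.52*c^3 + 3.38*c^2 - 1.09*c - 3.79)/(-2.89*c^3 - 2.96*c^2 + 3.62*c - 0.94)^2 = (17.2274*c^4 - 24.545*c^3 - 16.7437*c^2 - 28.7912*c + 14.7444)/(8.3521*c^6 + 17.1088*c^5 - 12.162*c^4 - 15.9972*c^3 + 18.6692*c^2 - 6.8056*c + 0.8836)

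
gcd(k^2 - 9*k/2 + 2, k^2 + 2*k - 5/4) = k - 1/2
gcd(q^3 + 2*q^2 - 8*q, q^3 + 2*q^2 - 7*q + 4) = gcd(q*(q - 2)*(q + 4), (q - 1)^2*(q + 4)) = q + 4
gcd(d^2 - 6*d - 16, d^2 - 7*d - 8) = d - 8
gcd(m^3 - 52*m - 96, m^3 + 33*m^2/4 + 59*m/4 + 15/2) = m + 6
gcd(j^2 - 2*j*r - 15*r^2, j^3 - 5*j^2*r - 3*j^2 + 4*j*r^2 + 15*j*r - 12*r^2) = 1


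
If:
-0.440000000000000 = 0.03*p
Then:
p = -14.67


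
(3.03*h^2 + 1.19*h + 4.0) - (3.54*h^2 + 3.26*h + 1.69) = -0.51*h^2 - 2.07*h + 2.31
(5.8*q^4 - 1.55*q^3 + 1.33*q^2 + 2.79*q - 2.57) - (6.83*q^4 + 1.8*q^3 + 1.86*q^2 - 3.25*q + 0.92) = -1.03*q^4 - 3.35*q^3 - 0.53*q^2 + 6.04*q - 3.49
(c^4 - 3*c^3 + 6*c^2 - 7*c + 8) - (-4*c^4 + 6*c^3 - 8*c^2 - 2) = 5*c^4 - 9*c^3 + 14*c^2 - 7*c + 10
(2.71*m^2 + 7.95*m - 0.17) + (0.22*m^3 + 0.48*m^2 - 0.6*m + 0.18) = 0.22*m^3 + 3.19*m^2 + 7.35*m + 0.00999999999999998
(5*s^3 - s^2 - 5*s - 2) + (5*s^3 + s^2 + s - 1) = 10*s^3 - 4*s - 3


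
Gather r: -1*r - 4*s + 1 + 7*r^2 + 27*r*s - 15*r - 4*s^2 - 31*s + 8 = 7*r^2 + r*(27*s - 16) - 4*s^2 - 35*s + 9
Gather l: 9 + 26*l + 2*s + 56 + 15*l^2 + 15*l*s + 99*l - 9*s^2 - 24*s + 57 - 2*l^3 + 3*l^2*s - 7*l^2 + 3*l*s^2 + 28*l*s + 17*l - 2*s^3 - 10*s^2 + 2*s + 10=-2*l^3 + l^2*(3*s + 8) + l*(3*s^2 + 43*s + 142) - 2*s^3 - 19*s^2 - 20*s + 132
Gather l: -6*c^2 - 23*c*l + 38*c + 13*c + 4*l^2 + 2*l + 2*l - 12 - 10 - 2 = -6*c^2 + 51*c + 4*l^2 + l*(4 - 23*c) - 24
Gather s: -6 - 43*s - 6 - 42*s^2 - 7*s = -42*s^2 - 50*s - 12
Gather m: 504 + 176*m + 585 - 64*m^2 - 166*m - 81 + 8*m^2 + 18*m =-56*m^2 + 28*m + 1008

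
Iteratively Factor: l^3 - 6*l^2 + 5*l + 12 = (l + 1)*(l^2 - 7*l + 12) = (l - 4)*(l + 1)*(l - 3)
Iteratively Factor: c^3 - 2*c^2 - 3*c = (c)*(c^2 - 2*c - 3) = c*(c + 1)*(c - 3)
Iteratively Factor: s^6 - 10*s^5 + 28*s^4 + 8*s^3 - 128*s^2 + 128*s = (s + 2)*(s^5 - 12*s^4 + 52*s^3 - 96*s^2 + 64*s) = (s - 2)*(s + 2)*(s^4 - 10*s^3 + 32*s^2 - 32*s) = (s - 4)*(s - 2)*(s + 2)*(s^3 - 6*s^2 + 8*s) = s*(s - 4)*(s - 2)*(s + 2)*(s^2 - 6*s + 8) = s*(s - 4)*(s - 2)^2*(s + 2)*(s - 4)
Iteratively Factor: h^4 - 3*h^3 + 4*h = (h)*(h^3 - 3*h^2 + 4) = h*(h - 2)*(h^2 - h - 2) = h*(h - 2)^2*(h + 1)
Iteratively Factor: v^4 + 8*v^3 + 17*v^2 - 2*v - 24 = (v + 2)*(v^3 + 6*v^2 + 5*v - 12) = (v - 1)*(v + 2)*(v^2 + 7*v + 12) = (v - 1)*(v + 2)*(v + 3)*(v + 4)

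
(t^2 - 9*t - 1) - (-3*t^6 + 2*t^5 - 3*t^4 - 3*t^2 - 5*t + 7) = 3*t^6 - 2*t^5 + 3*t^4 + 4*t^2 - 4*t - 8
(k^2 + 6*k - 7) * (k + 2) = k^3 + 8*k^2 + 5*k - 14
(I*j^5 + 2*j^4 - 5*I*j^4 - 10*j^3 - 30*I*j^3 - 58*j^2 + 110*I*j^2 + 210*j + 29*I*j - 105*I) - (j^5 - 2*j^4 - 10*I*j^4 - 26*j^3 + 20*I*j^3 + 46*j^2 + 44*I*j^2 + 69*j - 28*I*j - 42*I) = -j^5 + I*j^5 + 4*j^4 + 5*I*j^4 + 16*j^3 - 50*I*j^3 - 104*j^2 + 66*I*j^2 + 141*j + 57*I*j - 63*I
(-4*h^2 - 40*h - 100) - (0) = -4*h^2 - 40*h - 100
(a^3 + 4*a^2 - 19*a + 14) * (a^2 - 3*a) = a^5 + a^4 - 31*a^3 + 71*a^2 - 42*a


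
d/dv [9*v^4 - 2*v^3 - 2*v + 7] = 36*v^3 - 6*v^2 - 2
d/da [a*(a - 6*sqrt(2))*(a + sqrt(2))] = 3*a^2 - 10*sqrt(2)*a - 12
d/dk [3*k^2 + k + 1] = 6*k + 1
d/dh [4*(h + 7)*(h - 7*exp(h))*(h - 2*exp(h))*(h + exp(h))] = -32*h^3*exp(h) + 16*h^3 + 40*h^2*exp(2*h) - 320*h^2*exp(h) + 84*h^2 + 168*h*exp(3*h) + 320*h*exp(2*h) - 448*h*exp(h) + 1232*exp(3*h) + 140*exp(2*h)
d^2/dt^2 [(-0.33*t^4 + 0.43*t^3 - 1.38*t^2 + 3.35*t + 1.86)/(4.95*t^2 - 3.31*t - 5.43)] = (-16.17165*t^6 + 32.44131*t^5 + 31.526352*t^4 + 56.584262*t^3 - 19.4951699999999*t^2 + 433.477872*t - 61.054722)/(121.287375*t^6 - 243.309825*t^5 - 236.44764*t^4 + 497.542319*t^3 + 259.375896*t^2 - 292.785057*t - 160.103007)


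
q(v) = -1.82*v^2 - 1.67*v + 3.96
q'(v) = -3.64*v - 1.67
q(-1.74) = 1.36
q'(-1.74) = 4.66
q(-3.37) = -11.08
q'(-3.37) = 10.60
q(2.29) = -9.41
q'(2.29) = -10.01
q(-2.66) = -4.48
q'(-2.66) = 8.01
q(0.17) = 3.62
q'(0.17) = -2.29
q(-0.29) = 4.29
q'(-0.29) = -0.61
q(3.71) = -27.29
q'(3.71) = -15.17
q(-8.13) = -102.76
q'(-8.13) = 27.92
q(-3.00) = -7.41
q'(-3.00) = 9.25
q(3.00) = -17.43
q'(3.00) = -12.59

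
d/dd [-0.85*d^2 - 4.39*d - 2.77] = -1.7*d - 4.39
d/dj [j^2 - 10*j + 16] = 2*j - 10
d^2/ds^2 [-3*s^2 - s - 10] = -6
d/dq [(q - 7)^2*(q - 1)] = 3*(q - 7)*(q - 3)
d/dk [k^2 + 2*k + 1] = 2*k + 2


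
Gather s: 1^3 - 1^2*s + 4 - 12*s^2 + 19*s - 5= -12*s^2 + 18*s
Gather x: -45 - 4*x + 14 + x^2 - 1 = x^2 - 4*x - 32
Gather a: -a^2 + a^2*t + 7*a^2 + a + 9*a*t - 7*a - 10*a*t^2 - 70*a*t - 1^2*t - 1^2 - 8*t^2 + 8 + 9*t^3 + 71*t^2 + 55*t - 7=a^2*(t + 6) + a*(-10*t^2 - 61*t - 6) + 9*t^3 + 63*t^2 + 54*t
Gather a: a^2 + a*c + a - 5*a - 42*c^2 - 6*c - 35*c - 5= a^2 + a*(c - 4) - 42*c^2 - 41*c - 5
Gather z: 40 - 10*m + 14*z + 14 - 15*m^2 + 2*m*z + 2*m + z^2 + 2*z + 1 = -15*m^2 - 8*m + z^2 + z*(2*m + 16) + 55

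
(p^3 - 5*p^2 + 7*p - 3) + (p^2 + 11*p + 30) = p^3 - 4*p^2 + 18*p + 27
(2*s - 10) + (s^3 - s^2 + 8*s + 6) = s^3 - s^2 + 10*s - 4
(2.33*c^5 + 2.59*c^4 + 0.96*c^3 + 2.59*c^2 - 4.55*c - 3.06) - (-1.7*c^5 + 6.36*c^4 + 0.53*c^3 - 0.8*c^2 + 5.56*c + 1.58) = 4.03*c^5 - 3.77*c^4 + 0.43*c^3 + 3.39*c^2 - 10.11*c - 4.64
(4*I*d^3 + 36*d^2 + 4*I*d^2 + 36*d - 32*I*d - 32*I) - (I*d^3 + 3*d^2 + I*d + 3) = 3*I*d^3 + 33*d^2 + 4*I*d^2 + 36*d - 33*I*d - 3 - 32*I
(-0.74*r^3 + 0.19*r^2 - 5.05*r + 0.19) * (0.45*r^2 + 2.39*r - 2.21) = -0.333*r^5 - 1.6831*r^4 - 0.183*r^3 - 12.4039*r^2 + 11.6146*r - 0.4199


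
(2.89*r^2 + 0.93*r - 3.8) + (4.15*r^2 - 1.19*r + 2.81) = 7.04*r^2 - 0.26*r - 0.99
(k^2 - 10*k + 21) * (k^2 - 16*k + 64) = k^4 - 26*k^3 + 245*k^2 - 976*k + 1344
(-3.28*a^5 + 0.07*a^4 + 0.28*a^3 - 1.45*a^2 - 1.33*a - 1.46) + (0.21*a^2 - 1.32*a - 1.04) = -3.28*a^5 + 0.07*a^4 + 0.28*a^3 - 1.24*a^2 - 2.65*a - 2.5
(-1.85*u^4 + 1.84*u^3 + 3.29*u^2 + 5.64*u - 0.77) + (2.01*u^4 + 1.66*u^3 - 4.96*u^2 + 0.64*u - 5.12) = 0.16*u^4 + 3.5*u^3 - 1.67*u^2 + 6.28*u - 5.89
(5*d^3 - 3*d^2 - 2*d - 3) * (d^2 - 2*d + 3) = 5*d^5 - 13*d^4 + 19*d^3 - 8*d^2 - 9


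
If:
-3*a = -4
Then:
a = 4/3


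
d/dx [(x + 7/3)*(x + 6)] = 2*x + 25/3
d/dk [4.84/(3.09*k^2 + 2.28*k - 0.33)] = (-29.9112*k - 11.0352)/(3.09*k^2 + 2.28*k - 0.33)^2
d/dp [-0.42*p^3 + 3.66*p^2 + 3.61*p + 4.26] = -1.26*p^2 + 7.32*p + 3.61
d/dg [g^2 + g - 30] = 2*g + 1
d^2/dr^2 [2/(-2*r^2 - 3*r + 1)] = 4*(4*r^2 + 6*r - (4*r + 3)^2 - 2)/(2*r^2 + 3*r - 1)^3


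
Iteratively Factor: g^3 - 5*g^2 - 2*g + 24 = (g + 2)*(g^2 - 7*g + 12) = (g - 4)*(g + 2)*(g - 3)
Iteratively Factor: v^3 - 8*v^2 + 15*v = (v)*(v^2 - 8*v + 15) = v*(v - 3)*(v - 5)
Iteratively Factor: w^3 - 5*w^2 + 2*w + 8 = (w + 1)*(w^2 - 6*w + 8) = (w - 2)*(w + 1)*(w - 4)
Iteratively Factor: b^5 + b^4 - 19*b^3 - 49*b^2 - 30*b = (b + 1)*(b^4 - 19*b^2 - 30*b) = b*(b + 1)*(b^3 - 19*b - 30) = b*(b + 1)*(b + 2)*(b^2 - 2*b - 15) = b*(b + 1)*(b + 2)*(b + 3)*(b - 5)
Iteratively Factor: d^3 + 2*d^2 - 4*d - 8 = (d - 2)*(d^2 + 4*d + 4) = (d - 2)*(d + 2)*(d + 2)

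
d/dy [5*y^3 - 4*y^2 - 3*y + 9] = 15*y^2 - 8*y - 3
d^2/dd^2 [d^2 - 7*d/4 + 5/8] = 2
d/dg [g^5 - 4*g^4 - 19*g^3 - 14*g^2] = g*(5*g^3 - 16*g^2 - 57*g - 28)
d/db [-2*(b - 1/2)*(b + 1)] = -4*b - 1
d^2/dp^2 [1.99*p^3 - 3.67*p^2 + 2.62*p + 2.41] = 11.94*p - 7.34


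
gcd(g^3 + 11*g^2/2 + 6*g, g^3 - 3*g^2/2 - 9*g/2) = g^2 + 3*g/2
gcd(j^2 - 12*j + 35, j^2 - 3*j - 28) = j - 7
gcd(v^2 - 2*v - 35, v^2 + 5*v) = v + 5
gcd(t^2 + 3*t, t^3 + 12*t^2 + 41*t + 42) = t + 3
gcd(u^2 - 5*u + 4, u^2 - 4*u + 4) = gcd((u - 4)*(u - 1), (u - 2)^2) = 1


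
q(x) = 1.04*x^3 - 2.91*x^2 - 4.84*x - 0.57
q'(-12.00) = 514.28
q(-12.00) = -2158.65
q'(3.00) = 5.78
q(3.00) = -13.20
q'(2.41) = -0.74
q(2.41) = -14.58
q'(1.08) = -7.49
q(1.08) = -7.88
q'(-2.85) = 37.09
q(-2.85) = -34.49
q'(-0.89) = 2.81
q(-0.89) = 0.70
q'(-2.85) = 37.09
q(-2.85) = -34.49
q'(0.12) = -5.49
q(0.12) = -1.19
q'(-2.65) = 32.49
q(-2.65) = -27.53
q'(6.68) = 95.50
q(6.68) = 147.25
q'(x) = 3.12*x^2 - 5.82*x - 4.84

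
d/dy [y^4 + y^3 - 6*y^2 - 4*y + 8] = 4*y^3 + 3*y^2 - 12*y - 4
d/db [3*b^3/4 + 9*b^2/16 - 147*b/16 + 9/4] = 9*b^2/4 + 9*b/8 - 147/16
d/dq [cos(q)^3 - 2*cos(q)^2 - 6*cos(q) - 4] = (-3*cos(q)^2 + 4*cos(q) + 6)*sin(q)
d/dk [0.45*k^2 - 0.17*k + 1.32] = 0.9*k - 0.17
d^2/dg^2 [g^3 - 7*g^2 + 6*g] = 6*g - 14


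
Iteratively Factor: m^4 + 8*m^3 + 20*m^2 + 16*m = (m)*(m^3 + 8*m^2 + 20*m + 16) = m*(m + 4)*(m^2 + 4*m + 4) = m*(m + 2)*(m + 4)*(m + 2)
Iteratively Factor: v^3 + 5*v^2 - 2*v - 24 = (v + 4)*(v^2 + v - 6) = (v - 2)*(v + 4)*(v + 3)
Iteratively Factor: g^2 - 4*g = (g - 4)*(g)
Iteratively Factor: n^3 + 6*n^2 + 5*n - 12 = (n - 1)*(n^2 + 7*n + 12) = (n - 1)*(n + 4)*(n + 3)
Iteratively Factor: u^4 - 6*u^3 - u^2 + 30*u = (u - 5)*(u^3 - u^2 - 6*u) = u*(u - 5)*(u^2 - u - 6) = u*(u - 5)*(u - 3)*(u + 2)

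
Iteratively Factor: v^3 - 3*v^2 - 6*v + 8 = (v + 2)*(v^2 - 5*v + 4) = (v - 4)*(v + 2)*(v - 1)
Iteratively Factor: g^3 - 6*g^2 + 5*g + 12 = (g - 3)*(g^2 - 3*g - 4) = (g - 3)*(g + 1)*(g - 4)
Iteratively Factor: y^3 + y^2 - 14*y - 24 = (y - 4)*(y^2 + 5*y + 6) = (y - 4)*(y + 2)*(y + 3)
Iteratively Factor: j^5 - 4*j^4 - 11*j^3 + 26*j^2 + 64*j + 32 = (j + 1)*(j^4 - 5*j^3 - 6*j^2 + 32*j + 32) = (j - 4)*(j + 1)*(j^3 - j^2 - 10*j - 8) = (j - 4)^2*(j + 1)*(j^2 + 3*j + 2) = (j - 4)^2*(j + 1)^2*(j + 2)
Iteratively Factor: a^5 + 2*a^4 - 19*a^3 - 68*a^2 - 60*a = (a + 2)*(a^4 - 19*a^2 - 30*a) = a*(a + 2)*(a^3 - 19*a - 30) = a*(a - 5)*(a + 2)*(a^2 + 5*a + 6) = a*(a - 5)*(a + 2)^2*(a + 3)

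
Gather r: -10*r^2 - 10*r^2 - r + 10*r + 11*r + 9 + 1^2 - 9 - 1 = -20*r^2 + 20*r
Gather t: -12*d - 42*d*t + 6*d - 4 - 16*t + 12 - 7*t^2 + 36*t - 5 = -6*d - 7*t^2 + t*(20 - 42*d) + 3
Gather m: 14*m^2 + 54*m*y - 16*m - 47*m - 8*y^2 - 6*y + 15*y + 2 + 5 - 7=14*m^2 + m*(54*y - 63) - 8*y^2 + 9*y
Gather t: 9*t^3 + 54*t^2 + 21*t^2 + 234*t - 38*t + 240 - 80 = 9*t^3 + 75*t^2 + 196*t + 160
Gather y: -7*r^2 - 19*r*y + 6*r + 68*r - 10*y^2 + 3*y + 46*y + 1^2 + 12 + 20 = -7*r^2 + 74*r - 10*y^2 + y*(49 - 19*r) + 33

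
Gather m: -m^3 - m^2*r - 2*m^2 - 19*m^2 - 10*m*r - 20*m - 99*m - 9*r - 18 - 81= -m^3 + m^2*(-r - 21) + m*(-10*r - 119) - 9*r - 99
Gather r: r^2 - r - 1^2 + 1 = r^2 - r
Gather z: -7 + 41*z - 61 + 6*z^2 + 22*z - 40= 6*z^2 + 63*z - 108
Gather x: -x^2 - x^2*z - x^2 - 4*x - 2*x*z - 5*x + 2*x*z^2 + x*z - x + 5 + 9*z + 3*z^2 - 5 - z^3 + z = x^2*(-z - 2) + x*(2*z^2 - z - 10) - z^3 + 3*z^2 + 10*z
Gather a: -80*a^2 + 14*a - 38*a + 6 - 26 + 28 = -80*a^2 - 24*a + 8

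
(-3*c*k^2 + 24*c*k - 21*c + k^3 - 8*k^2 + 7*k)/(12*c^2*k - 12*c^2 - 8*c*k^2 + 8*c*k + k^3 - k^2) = (-3*c*k + 21*c + k^2 - 7*k)/(12*c^2 - 8*c*k + k^2)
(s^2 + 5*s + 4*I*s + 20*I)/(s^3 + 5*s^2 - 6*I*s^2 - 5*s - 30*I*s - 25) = (s + 4*I)/(s^2 - 6*I*s - 5)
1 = 1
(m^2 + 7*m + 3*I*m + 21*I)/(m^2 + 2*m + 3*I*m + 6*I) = (m + 7)/(m + 2)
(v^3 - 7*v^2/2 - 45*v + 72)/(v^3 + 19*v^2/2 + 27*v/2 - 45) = (v - 8)/(v + 5)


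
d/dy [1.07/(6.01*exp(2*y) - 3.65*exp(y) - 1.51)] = (3.9055 - 12.8614*exp(y))*exp(y)/(-6.01*exp(2*y) + 3.65*exp(y) + 1.51)^2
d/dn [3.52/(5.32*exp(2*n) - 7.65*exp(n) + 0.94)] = (26.928 - 37.4528*exp(n))*exp(n)/(5.32*exp(2*n) - 7.65*exp(n) + 0.94)^2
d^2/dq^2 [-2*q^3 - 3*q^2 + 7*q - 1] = -12*q - 6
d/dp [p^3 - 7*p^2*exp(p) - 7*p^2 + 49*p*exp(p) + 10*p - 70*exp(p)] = -7*p^2*exp(p) + 3*p^2 + 35*p*exp(p) - 14*p - 21*exp(p) + 10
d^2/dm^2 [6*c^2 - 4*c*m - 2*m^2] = -4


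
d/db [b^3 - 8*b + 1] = 3*b^2 - 8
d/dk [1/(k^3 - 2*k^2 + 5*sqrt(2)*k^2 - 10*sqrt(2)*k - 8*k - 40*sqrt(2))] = (-3*k^2 - 10*sqrt(2)*k + 4*k + 8 + 10*sqrt(2))/(-k^3 - 5*sqrt(2)*k^2 + 2*k^2 + 8*k + 10*sqrt(2)*k + 40*sqrt(2))^2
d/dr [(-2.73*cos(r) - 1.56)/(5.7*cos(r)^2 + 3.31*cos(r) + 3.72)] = (-15.561*cos(r)^2 - 17.784*cos(r) + 4.992)*sin(r)/(32.49*cos(r)^4 + 37.734*cos(r)^3 + 53.3641*cos(r)^2 + 24.6264*cos(r) + 13.8384)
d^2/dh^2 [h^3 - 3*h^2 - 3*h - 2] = 6*h - 6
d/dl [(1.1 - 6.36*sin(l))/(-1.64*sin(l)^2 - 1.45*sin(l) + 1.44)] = (-10.4304*sin(l)^2 + 3.608*sin(l) - 7.5634)*cos(l)/(2.6896*sin(l)^4 + 4.756*sin(l)^3 - 2.6207*sin(l)^2 - 4.176*sin(l) + 2.0736)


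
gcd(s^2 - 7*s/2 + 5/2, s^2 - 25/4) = s - 5/2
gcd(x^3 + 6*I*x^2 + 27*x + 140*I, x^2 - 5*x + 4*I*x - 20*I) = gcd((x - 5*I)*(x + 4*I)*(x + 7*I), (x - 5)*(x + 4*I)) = x + 4*I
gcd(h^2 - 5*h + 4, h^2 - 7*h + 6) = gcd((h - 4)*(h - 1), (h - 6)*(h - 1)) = h - 1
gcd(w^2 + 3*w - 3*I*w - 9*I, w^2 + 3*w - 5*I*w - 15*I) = w + 3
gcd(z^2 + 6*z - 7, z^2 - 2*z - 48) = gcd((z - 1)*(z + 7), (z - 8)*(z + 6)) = 1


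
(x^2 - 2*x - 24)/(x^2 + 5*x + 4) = (x - 6)/(x + 1)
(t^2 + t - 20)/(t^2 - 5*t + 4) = (t + 5)/(t - 1)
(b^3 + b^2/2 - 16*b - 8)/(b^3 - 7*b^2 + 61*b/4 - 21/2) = 2*(2*b^3 + b^2 - 32*b - 16)/(4*b^3 - 28*b^2 + 61*b - 42)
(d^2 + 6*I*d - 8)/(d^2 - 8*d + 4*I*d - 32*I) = (d + 2*I)/(d - 8)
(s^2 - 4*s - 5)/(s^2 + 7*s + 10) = (s^2 - 4*s - 5)/(s^2 + 7*s + 10)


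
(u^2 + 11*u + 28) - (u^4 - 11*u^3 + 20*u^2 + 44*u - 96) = -u^4 + 11*u^3 - 19*u^2 - 33*u + 124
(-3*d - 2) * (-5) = 15*d + 10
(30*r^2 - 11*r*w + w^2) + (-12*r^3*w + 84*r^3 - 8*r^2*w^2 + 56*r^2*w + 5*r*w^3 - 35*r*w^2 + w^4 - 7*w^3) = -12*r^3*w + 84*r^3 - 8*r^2*w^2 + 56*r^2*w + 30*r^2 + 5*r*w^3 - 35*r*w^2 - 11*r*w + w^4 - 7*w^3 + w^2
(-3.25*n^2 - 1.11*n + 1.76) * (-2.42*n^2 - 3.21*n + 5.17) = 7.865*n^4 + 13.1187*n^3 - 17.4986*n^2 - 11.3883*n + 9.0992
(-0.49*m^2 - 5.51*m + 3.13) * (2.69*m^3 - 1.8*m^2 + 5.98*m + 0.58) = -1.3181*m^5 - 13.9399*m^4 + 15.4075*m^3 - 38.868*m^2 + 15.5216*m + 1.8154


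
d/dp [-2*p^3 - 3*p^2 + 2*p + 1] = -6*p^2 - 6*p + 2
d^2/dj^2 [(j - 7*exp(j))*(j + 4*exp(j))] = -3*j*exp(j) - 112*exp(2*j) - 6*exp(j) + 2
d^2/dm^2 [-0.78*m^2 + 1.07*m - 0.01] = -1.56000000000000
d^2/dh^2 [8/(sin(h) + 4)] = 8*(4*sin(h) + cos(h)^2 + 1)/(sin(h) + 4)^3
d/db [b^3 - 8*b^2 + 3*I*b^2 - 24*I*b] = 3*b^2 + b*(-16 + 6*I) - 24*I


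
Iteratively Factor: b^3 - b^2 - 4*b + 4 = (b + 2)*(b^2 - 3*b + 2) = (b - 2)*(b + 2)*(b - 1)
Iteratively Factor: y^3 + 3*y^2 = (y)*(y^2 + 3*y) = y*(y + 3)*(y)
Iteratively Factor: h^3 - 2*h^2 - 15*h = (h - 5)*(h^2 + 3*h) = (h - 5)*(h + 3)*(h)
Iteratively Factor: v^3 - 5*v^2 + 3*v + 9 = (v - 3)*(v^2 - 2*v - 3) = (v - 3)^2*(v + 1)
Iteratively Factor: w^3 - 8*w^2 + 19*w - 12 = (w - 1)*(w^2 - 7*w + 12) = (w - 3)*(w - 1)*(w - 4)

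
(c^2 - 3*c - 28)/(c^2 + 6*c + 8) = (c - 7)/(c + 2)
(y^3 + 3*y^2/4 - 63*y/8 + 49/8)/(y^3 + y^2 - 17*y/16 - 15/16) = 2*(8*y^2 + 14*y - 49)/(16*y^2 + 32*y + 15)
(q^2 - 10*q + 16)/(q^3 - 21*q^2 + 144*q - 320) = (q - 2)/(q^2 - 13*q + 40)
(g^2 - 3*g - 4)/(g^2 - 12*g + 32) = (g + 1)/(g - 8)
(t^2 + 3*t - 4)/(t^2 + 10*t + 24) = (t - 1)/(t + 6)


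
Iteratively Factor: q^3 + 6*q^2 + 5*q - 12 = (q + 4)*(q^2 + 2*q - 3) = (q - 1)*(q + 4)*(q + 3)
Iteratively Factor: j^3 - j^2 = (j)*(j^2 - j) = j^2*(j - 1)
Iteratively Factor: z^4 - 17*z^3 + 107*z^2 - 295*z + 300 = (z - 4)*(z^3 - 13*z^2 + 55*z - 75) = (z - 5)*(z - 4)*(z^2 - 8*z + 15) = (z - 5)*(z - 4)*(z - 3)*(z - 5)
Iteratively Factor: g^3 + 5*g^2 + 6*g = (g + 3)*(g^2 + 2*g) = g*(g + 3)*(g + 2)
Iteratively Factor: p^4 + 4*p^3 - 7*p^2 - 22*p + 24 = (p - 1)*(p^3 + 5*p^2 - 2*p - 24) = (p - 1)*(p + 4)*(p^2 + p - 6) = (p - 2)*(p - 1)*(p + 4)*(p + 3)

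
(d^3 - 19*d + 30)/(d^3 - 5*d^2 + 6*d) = (d + 5)/d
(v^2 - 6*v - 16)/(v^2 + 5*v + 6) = (v - 8)/(v + 3)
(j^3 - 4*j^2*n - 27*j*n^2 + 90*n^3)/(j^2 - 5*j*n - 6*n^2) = (j^2 + 2*j*n - 15*n^2)/(j + n)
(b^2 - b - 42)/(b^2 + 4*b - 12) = (b - 7)/(b - 2)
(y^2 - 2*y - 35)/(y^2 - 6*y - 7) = (y + 5)/(y + 1)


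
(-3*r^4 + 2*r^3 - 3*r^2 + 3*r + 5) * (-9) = 27*r^4 - 18*r^3 + 27*r^2 - 27*r - 45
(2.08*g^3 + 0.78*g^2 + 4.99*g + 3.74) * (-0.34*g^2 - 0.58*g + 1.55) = -0.7072*g^5 - 1.4716*g^4 + 1.075*g^3 - 2.9568*g^2 + 5.5653*g + 5.797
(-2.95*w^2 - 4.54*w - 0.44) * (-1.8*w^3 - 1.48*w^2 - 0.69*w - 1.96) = 5.31*w^5 + 12.538*w^4 + 9.5467*w^3 + 9.5658*w^2 + 9.202*w + 0.8624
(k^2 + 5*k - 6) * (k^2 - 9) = k^4 + 5*k^3 - 15*k^2 - 45*k + 54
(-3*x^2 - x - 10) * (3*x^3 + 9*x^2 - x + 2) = -9*x^5 - 30*x^4 - 36*x^3 - 95*x^2 + 8*x - 20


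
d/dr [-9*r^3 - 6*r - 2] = -27*r^2 - 6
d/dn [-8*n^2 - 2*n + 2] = -16*n - 2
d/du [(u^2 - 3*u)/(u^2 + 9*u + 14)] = 2*(6*u^2 + 14*u - 21)/(u^4 + 18*u^3 + 109*u^2 + 252*u + 196)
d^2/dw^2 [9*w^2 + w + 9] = 18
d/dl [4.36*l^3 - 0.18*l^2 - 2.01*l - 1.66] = 13.08*l^2 - 0.36*l - 2.01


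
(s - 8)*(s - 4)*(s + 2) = s^3 - 10*s^2 + 8*s + 64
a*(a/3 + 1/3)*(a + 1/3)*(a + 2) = a^4/3 + 10*a^3/9 + a^2 + 2*a/9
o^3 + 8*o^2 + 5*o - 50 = (o - 2)*(o + 5)^2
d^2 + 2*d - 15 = (d - 3)*(d + 5)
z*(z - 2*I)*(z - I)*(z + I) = z^4 - 2*I*z^3 + z^2 - 2*I*z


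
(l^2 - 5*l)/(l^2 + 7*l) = (l - 5)/(l + 7)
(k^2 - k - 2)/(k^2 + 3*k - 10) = (k + 1)/(k + 5)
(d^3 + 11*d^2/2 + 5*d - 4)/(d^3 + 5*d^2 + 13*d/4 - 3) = 2*(d + 2)/(2*d + 3)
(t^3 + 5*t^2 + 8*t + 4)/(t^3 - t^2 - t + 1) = (t^2 + 4*t + 4)/(t^2 - 2*t + 1)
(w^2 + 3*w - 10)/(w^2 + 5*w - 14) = (w + 5)/(w + 7)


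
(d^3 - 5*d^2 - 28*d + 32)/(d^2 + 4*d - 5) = (d^2 - 4*d - 32)/(d + 5)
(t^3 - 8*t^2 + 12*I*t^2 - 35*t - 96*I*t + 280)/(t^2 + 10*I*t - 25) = (t^2 + t*(-8 + 7*I) - 56*I)/(t + 5*I)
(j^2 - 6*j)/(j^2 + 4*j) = (j - 6)/(j + 4)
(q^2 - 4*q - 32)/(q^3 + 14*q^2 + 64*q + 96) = (q - 8)/(q^2 + 10*q + 24)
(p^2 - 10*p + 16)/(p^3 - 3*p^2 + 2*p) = (p - 8)/(p*(p - 1))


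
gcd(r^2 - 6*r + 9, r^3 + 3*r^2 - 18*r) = r - 3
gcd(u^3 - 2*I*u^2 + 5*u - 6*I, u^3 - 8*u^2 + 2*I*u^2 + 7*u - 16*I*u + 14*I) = u + 2*I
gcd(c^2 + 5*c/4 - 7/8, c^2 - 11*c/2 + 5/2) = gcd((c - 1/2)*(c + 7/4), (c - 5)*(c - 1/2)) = c - 1/2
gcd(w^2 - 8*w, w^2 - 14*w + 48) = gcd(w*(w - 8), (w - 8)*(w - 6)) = w - 8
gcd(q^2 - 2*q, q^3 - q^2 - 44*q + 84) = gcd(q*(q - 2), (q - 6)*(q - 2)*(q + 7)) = q - 2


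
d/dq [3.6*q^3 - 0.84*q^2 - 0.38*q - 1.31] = 10.8*q^2 - 1.68*q - 0.38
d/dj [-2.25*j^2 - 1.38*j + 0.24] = -4.5*j - 1.38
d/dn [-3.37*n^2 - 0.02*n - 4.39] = -6.74*n - 0.02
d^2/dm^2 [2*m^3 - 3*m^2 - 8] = 12*m - 6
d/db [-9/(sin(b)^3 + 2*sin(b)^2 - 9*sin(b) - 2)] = 9*(3*sin(b)^2 + 4*sin(b) - 9)*cos(b)/(sin(b)^3 + 2*sin(b)^2 - 9*sin(b) - 2)^2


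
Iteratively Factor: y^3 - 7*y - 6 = (y + 1)*(y^2 - y - 6) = (y + 1)*(y + 2)*(y - 3)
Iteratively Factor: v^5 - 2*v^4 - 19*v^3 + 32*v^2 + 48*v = (v - 3)*(v^4 + v^3 - 16*v^2 - 16*v) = v*(v - 3)*(v^3 + v^2 - 16*v - 16) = v*(v - 3)*(v + 4)*(v^2 - 3*v - 4) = v*(v - 3)*(v + 1)*(v + 4)*(v - 4)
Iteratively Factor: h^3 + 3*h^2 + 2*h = (h + 2)*(h^2 + h) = h*(h + 2)*(h + 1)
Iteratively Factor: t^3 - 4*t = (t)*(t^2 - 4) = t*(t - 2)*(t + 2)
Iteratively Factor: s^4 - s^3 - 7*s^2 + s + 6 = (s - 3)*(s^3 + 2*s^2 - s - 2) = (s - 3)*(s - 1)*(s^2 + 3*s + 2) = (s - 3)*(s - 1)*(s + 2)*(s + 1)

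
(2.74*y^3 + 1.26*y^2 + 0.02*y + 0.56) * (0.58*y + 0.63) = 1.5892*y^4 + 2.457*y^3 + 0.8054*y^2 + 0.3374*y + 0.3528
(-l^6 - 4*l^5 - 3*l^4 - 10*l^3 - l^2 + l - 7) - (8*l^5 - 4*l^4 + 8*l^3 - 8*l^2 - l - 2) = -l^6 - 12*l^5 + l^4 - 18*l^3 + 7*l^2 + 2*l - 5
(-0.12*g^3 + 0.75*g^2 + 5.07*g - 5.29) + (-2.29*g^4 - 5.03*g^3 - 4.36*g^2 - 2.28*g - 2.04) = -2.29*g^4 - 5.15*g^3 - 3.61*g^2 + 2.79*g - 7.33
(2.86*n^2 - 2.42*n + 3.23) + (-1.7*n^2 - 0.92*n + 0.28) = 1.16*n^2 - 3.34*n + 3.51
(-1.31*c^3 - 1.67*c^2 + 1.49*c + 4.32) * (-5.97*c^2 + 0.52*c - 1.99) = 7.8207*c^5 + 9.2887*c^4 - 7.1568*c^3 - 21.6923*c^2 - 0.7187*c - 8.5968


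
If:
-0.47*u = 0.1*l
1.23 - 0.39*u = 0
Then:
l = -14.82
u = 3.15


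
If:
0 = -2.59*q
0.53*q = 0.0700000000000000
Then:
No Solution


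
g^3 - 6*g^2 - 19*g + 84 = (g - 7)*(g - 3)*(g + 4)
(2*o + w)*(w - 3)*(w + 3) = 2*o*w^2 - 18*o + w^3 - 9*w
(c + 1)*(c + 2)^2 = c^3 + 5*c^2 + 8*c + 4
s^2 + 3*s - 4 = (s - 1)*(s + 4)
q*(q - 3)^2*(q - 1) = q^4 - 7*q^3 + 15*q^2 - 9*q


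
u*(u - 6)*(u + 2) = u^3 - 4*u^2 - 12*u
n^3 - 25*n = n*(n - 5)*(n + 5)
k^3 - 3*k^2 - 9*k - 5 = (k - 5)*(k + 1)^2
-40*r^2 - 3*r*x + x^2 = (-8*r + x)*(5*r + x)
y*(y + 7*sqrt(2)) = y^2 + 7*sqrt(2)*y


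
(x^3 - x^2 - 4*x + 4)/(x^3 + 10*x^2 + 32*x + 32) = (x^2 - 3*x + 2)/(x^2 + 8*x + 16)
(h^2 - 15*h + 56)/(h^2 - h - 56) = (h - 7)/(h + 7)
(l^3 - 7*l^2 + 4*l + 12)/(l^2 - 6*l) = l - 1 - 2/l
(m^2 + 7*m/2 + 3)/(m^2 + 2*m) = (m + 3/2)/m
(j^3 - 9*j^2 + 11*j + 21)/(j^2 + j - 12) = (j^2 - 6*j - 7)/(j + 4)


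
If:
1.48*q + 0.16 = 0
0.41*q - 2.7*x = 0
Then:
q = -0.11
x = -0.02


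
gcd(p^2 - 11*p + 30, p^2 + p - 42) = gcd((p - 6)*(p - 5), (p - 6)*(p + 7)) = p - 6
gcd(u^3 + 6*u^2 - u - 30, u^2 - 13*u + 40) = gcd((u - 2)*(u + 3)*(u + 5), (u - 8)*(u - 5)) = 1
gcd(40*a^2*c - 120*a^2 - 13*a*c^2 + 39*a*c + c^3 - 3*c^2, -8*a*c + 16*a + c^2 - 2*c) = 8*a - c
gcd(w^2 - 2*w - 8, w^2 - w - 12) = w - 4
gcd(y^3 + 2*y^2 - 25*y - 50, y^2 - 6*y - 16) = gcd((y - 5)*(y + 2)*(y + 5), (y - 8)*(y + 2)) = y + 2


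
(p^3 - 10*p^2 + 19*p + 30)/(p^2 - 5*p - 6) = p - 5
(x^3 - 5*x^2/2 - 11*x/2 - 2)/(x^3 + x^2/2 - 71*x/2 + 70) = (2*x^2 + 3*x + 1)/(2*x^2 + 9*x - 35)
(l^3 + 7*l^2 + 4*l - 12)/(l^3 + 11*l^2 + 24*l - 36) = (l + 2)/(l + 6)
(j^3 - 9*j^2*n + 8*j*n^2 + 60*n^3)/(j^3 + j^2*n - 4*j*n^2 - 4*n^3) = (j^2 - 11*j*n + 30*n^2)/(j^2 - j*n - 2*n^2)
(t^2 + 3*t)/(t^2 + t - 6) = t/(t - 2)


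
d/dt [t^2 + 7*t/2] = 2*t + 7/2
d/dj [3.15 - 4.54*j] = -4.54000000000000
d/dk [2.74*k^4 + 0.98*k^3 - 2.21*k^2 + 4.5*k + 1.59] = 10.96*k^3 + 2.94*k^2 - 4.42*k + 4.5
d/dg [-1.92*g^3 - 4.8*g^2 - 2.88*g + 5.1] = -5.76*g^2 - 9.6*g - 2.88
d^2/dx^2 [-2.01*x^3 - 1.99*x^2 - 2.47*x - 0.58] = -12.06*x - 3.98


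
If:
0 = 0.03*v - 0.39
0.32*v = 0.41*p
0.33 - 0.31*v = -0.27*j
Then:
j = 13.70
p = 10.15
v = 13.00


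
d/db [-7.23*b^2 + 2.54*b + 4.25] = 2.54 - 14.46*b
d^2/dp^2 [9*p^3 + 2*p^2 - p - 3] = 54*p + 4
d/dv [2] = 0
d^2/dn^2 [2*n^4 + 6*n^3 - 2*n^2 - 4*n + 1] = 24*n^2 + 36*n - 4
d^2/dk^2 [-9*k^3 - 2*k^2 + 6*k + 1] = -54*k - 4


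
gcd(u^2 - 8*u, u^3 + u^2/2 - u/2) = u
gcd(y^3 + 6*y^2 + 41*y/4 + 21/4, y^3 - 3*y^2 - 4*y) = y + 1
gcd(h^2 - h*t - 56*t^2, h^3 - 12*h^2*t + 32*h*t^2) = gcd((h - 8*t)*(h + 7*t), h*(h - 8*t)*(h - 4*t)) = -h + 8*t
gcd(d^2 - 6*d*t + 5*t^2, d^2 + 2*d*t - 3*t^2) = -d + t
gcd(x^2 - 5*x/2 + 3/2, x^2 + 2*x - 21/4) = x - 3/2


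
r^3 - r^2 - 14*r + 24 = (r - 3)*(r - 2)*(r + 4)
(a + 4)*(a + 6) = a^2 + 10*a + 24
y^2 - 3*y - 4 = (y - 4)*(y + 1)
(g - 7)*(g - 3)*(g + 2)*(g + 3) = g^4 - 5*g^3 - 23*g^2 + 45*g + 126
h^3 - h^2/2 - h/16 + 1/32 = (h - 1/2)*(h - 1/4)*(h + 1/4)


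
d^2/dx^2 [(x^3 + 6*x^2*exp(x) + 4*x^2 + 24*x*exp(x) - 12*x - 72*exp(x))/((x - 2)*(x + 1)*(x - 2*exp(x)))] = 2*(4*x^5*exp(x) + 8*x^4*exp(2*x) + 24*x^4*exp(x) + 48*x^3*exp(2*x) - 44*x^3*exp(x) + 5*x^3 + 56*x^2*exp(2*x) - 6*x^2*exp(x) - 260*x*exp(2*x) + 96*x*exp(x) + 120*exp(3*x) - 176*exp(2*x) + 48*exp(x))/(x^6 - 6*x^5*exp(x) + 3*x^5 + 12*x^4*exp(2*x) - 18*x^4*exp(x) + 3*x^4 - 8*x^3*exp(3*x) + 36*x^3*exp(2*x) - 18*x^3*exp(x) + x^3 - 24*x^2*exp(3*x) + 36*x^2*exp(2*x) - 6*x^2*exp(x) - 24*x*exp(3*x) + 12*x*exp(2*x) - 8*exp(3*x))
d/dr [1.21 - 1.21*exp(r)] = -1.21*exp(r)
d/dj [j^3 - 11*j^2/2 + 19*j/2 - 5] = 3*j^2 - 11*j + 19/2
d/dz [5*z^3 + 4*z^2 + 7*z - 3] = 15*z^2 + 8*z + 7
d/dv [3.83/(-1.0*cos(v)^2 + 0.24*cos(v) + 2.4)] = (0.9192 - 7.66*cos(v))*sin(v)/(-1.0*cos(v)^2 + 0.24*cos(v) + 2.4)^2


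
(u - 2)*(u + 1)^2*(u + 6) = u^4 + 6*u^3 - 3*u^2 - 20*u - 12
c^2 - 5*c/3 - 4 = (c - 3)*(c + 4/3)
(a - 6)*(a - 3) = a^2 - 9*a + 18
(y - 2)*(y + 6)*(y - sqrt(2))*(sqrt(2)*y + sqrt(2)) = sqrt(2)*y^4 - 2*y^3 + 5*sqrt(2)*y^3 - 8*sqrt(2)*y^2 - 10*y^2 - 12*sqrt(2)*y + 16*y + 24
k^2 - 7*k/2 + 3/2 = (k - 3)*(k - 1/2)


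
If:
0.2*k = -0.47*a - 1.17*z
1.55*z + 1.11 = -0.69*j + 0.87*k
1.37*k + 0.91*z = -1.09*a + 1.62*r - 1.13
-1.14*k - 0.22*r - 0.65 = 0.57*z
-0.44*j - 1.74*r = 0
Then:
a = 0.60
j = -2.05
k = -0.60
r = 0.52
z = -0.14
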